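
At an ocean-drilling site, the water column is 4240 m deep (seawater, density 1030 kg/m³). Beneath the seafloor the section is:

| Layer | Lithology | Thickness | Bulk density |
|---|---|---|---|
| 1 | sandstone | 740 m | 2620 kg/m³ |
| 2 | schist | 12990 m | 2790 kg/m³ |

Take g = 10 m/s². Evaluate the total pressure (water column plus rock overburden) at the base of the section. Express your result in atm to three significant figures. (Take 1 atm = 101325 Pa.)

seawater: 1030 kg/m³ × 10 m/s² × 4240 m = 4.367×10^7 Pa = 431.0 atm
sandstone: 2620 kg/m³ × 10 m/s² × 740 m = 1.939×10^7 Pa = 191.3 atm
schist: 2790 kg/m³ × 10 m/s² × 12990 m = 3.624×10^8 Pa = 3577 atm
Total = 431.0 + 191.3 + 3577 = 4199.2 atm

4200 atm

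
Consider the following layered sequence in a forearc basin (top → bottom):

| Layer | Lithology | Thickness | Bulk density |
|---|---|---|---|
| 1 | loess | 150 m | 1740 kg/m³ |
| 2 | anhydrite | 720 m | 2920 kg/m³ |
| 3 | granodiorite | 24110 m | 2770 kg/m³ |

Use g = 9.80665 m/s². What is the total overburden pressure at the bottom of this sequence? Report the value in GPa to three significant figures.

loess: 1740 kg/m³ × 9.80665 m/s² × 150 m = 2.560×10^6 Pa = 2.560×10^-3 GPa
anhydrite: 2920 kg/m³ × 9.80665 m/s² × 720 m = 2.062×10^7 Pa = 0.02062 GPa
granodiorite: 2770 kg/m³ × 9.80665 m/s² × 24110 m = 6.549×10^8 Pa = 0.6549 GPa
Total = 2.560×10^-3 + 0.02062 + 0.6549 = 0.67811 GPa

0.678 GPa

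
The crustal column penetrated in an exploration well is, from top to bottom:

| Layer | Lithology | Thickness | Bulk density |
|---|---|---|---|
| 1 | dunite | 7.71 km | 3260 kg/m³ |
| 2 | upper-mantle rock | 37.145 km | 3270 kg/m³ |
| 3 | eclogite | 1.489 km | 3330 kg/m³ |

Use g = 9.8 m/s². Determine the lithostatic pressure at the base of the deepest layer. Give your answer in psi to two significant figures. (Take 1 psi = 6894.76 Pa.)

220000 psi

dunite: 3260 kg/m³ × 9.8 m/s² × 7710 m = 2.463×10^8 Pa = 35726 psi
upper-mantle rock: 3270 kg/m³ × 9.8 m/s² × 37145 m = 1.190×10^9 Pa = 1.726×10^5 psi
eclogite: 3330 kg/m³ × 9.8 m/s² × 1489 m = 4.859×10^7 Pa = 7048 psi
Total = 35726 + 1.726×10^5 + 7048 = 2.1542×10^5 psi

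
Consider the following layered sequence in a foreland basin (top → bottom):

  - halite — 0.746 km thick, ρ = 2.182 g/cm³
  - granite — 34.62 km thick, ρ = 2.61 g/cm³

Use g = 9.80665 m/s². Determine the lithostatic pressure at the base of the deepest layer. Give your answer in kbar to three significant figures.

9.02 kbar

halite: 2182 kg/m³ × 9.80665 m/s² × 746 m = 1.596×10^7 Pa = 0.1596 kbar
granite: 2610 kg/m³ × 9.80665 m/s² × 34620 m = 8.861×10^8 Pa = 8.861 kbar
Total = 0.1596 + 8.861 = 9.0207 kbar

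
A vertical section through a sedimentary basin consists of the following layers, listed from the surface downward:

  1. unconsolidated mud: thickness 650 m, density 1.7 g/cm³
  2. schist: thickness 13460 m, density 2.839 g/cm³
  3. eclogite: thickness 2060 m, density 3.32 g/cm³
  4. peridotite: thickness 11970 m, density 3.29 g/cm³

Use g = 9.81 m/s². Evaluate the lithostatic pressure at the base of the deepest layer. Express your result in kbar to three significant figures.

8.39 kbar

unconsolidated mud: 1700 kg/m³ × 9.81 m/s² × 650 m = 1.084×10^7 Pa = 0.1084 kbar
schist: 2839 kg/m³ × 9.81 m/s² × 13460 m = 3.749×10^8 Pa = 3.749 kbar
eclogite: 3320 kg/m³ × 9.81 m/s² × 2060 m = 6.709×10^7 Pa = 0.6709 kbar
peridotite: 3290 kg/m³ × 9.81 m/s² × 11970 m = 3.863×10^8 Pa = 3.863 kbar
Total = 0.1084 + 3.749 + 0.6709 + 3.863 = 8.3913 kbar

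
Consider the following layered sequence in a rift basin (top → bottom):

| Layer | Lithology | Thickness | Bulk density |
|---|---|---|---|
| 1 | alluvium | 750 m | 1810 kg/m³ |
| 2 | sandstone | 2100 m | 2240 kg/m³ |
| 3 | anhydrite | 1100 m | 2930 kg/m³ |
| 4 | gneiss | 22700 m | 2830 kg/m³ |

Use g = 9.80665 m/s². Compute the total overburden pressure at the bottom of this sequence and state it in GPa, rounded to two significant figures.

alluvium: 1810 kg/m³ × 9.80665 m/s² × 750 m = 1.331×10^7 Pa = 0.01331 GPa
sandstone: 2240 kg/m³ × 9.80665 m/s² × 2100 m = 4.613×10^7 Pa = 0.04613 GPa
anhydrite: 2930 kg/m³ × 9.80665 m/s² × 1100 m = 3.161×10^7 Pa = 0.03161 GPa
gneiss: 2830 kg/m³ × 9.80665 m/s² × 22700 m = 6.300×10^8 Pa = 0.6300 GPa
Total = 0.01331 + 0.04613 + 0.03161 + 0.6300 = 0.72104 GPa

0.72 GPa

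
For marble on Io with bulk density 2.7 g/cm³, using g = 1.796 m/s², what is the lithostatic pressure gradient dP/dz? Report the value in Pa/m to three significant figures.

4850 Pa/m

dP/dz = ρg = 2700 kg/m³ × 1.796 m/s² = 4849.2 Pa/m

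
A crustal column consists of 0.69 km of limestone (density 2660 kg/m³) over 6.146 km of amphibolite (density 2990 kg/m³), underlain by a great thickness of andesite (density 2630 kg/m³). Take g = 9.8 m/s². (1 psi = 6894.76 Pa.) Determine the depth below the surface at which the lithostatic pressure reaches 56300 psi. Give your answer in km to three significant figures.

Pressure at base of upper layers: 2660×9.8×690 + 2990×9.8×6146 = 1.981×10^8 Pa = 28729 psi
Remaining pressure to be supplied by andesite: 3.882×10^8 − 1.981×10^8 = 1.901×10^8 Pa
Additional depth in andesite = 1.901×10^8 Pa / (2630 kg/m³ × 9.8 m/s²) = 7375.6 m
Total depth = 6836 m + 7375.6 m = 14212 m
= 14.212 km

14.2 km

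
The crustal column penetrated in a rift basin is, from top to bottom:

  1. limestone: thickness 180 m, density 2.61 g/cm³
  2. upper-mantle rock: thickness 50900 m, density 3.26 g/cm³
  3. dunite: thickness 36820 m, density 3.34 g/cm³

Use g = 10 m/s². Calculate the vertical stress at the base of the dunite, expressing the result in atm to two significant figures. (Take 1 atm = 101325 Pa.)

29000 atm

limestone: 2610 kg/m³ × 10 m/s² × 180 m = 4.698×10^6 Pa = 46.37 atm
upper-mantle rock: 3260 kg/m³ × 10 m/s² × 50900 m = 1.659×10^9 Pa = 16376 atm
dunite: 3340 kg/m³ × 10 m/s² × 36820 m = 1.230×10^9 Pa = 12137 atm
Total = 46.37 + 16376 + 12137 = 28560 atm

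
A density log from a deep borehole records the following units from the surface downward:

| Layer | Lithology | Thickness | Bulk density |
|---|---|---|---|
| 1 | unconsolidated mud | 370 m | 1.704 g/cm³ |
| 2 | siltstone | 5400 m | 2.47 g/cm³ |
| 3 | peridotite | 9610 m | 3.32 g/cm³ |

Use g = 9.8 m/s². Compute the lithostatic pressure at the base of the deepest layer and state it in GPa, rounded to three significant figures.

0.450 GPa

unconsolidated mud: 1704 kg/m³ × 9.8 m/s² × 370 m = 6.179×10^6 Pa = 6.179×10^-3 GPa
siltstone: 2470 kg/m³ × 9.8 m/s² × 5400 m = 1.307×10^8 Pa = 0.1307 GPa
peridotite: 3320 kg/m³ × 9.8 m/s² × 9610 m = 3.127×10^8 Pa = 0.3127 GPa
Total = 6.179×10^-3 + 0.1307 + 0.3127 = 0.44956 GPa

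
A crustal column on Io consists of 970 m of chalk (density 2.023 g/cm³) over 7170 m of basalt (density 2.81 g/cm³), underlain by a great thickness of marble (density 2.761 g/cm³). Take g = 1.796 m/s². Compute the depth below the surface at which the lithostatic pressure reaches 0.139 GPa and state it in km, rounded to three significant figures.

28.2 km

Pressure at base of upper layers: 2023×1.796×970 + 2810×1.796×7170 = 3.971×10^7 Pa = 0.03971 GPa
Remaining pressure to be supplied by marble: 1.390×10^8 − 3.971×10^7 = 9.929×10^7 Pa
Additional depth in marble = 9.929×10^7 Pa / (2761 kg/m³ × 1.796 m/s²) = 20023 m
Total depth = 8140 m + 20023 m = 28163 m
= 28.163 km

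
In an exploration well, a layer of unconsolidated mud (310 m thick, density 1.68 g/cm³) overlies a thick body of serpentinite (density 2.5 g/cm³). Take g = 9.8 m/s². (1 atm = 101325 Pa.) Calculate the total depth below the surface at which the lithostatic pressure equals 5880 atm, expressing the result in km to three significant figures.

24.4 km

Pressure at base of upper layers: 1680×9.8×310 = 5.104×10^6 Pa = 50.37 atm
Remaining pressure to be supplied by serpentinite: 5.958×10^8 − 5.104×10^6 = 5.907×10^8 Pa
Additional depth in serpentinite = 5.907×10^8 Pa / (2500 kg/m³ × 9.8 m/s²) = 24110 m
Total depth = 310 m + 24110 m = 24420 m
= 24.420 km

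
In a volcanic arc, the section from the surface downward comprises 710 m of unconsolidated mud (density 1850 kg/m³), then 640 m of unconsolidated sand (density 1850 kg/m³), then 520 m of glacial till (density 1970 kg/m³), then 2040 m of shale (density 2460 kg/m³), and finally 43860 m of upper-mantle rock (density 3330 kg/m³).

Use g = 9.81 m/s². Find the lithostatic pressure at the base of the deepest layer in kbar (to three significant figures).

unconsolidated mud: 1850 kg/m³ × 9.81 m/s² × 710 m = 1.289×10^7 Pa = 0.1289 kbar
unconsolidated sand: 1850 kg/m³ × 9.81 m/s² × 640 m = 1.162×10^7 Pa = 0.1162 kbar
glacial till: 1970 kg/m³ × 9.81 m/s² × 520 m = 1.005×10^7 Pa = 0.1005 kbar
shale: 2460 kg/m³ × 9.81 m/s² × 2040 m = 4.923×10^7 Pa = 0.4923 kbar
upper-mantle rock: 3330 kg/m³ × 9.81 m/s² × 43860 m = 1.433×10^9 Pa = 14.33 kbar
Total = 0.1289 + 0.1162 + 0.1005 + 0.4923 + 14.33 = 15.166 kbar

15.2 kbar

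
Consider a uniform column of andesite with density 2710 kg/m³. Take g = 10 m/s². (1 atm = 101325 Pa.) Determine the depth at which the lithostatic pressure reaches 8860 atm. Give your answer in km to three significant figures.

h = P/(ρg) = 8860 atm / (2710 kg/m³ × 10 m/s²) = 8.977×10^8 Pa / 27100 Pa/m = 33127 m
= 33.127 km

33.1 km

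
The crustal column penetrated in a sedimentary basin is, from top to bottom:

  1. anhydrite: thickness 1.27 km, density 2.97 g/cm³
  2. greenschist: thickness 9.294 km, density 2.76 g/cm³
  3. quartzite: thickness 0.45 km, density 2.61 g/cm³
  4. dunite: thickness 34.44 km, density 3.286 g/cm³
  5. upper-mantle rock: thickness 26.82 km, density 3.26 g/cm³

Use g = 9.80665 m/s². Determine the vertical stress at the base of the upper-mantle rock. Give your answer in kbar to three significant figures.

anhydrite: 2970 kg/m³ × 9.80665 m/s² × 1270 m = 3.699×10^7 Pa = 0.3699 kbar
greenschist: 2760 kg/m³ × 9.80665 m/s² × 9294 m = 2.516×10^8 Pa = 2.516 kbar
quartzite: 2610 kg/m³ × 9.80665 m/s² × 450 m = 1.152×10^7 Pa = 0.1152 kbar
dunite: 3286 kg/m³ × 9.80665 m/s² × 34440 m = 1.110×10^9 Pa = 11.10 kbar
upper-mantle rock: 3260 kg/m³ × 9.80665 m/s² × 26820 m = 8.574×10^8 Pa = 8.574 kbar
Total = 0.3699 + 2.516 + 0.1152 + 11.10 + 8.574 = 22.673 kbar

22.7 kbar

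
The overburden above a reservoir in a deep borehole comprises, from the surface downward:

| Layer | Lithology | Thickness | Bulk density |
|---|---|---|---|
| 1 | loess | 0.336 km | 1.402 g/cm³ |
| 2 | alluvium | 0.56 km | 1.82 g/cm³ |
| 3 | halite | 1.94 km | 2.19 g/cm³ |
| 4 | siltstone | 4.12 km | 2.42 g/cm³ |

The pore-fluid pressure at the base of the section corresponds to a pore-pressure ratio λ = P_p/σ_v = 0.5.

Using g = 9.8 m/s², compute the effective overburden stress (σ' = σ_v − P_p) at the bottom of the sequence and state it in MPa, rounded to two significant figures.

Overburden (lithostatic) stress σ_v:
loess: 1402 kg/m³ × 9.8 m/s² × 336 m = 4.617×10^6 Pa = 4.617 MPa
alluvium: 1820 kg/m³ × 9.8 m/s² × 560 m = 9.988×10^6 Pa = 9.988 MPa
halite: 2190 kg/m³ × 9.8 m/s² × 1940 m = 4.164×10^7 Pa = 41.64 MPa
siltstone: 2420 kg/m³ × 9.8 m/s² × 4120 m = 9.771×10^7 Pa = 97.71 MPa
Total = 4.617 + 9.988 + 41.64 + 97.71 = 153.95 MPa
Pore pressure P_p = λ·σ_v = 0.5 × 154.0 MPa = 76.98 MPa
Effective stress σ' = σ_v − P_p = 154.0 − 76.98 = 76.975 MPa

77 MPa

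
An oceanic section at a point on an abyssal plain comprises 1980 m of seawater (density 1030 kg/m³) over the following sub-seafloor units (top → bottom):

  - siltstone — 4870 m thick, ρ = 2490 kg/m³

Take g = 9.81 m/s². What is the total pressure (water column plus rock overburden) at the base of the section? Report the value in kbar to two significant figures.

seawater: 1030 kg/m³ × 9.81 m/s² × 1980 m = 2.001×10^7 Pa = 0.2001 kbar
siltstone: 2490 kg/m³ × 9.81 m/s² × 4870 m = 1.190×10^8 Pa = 1.190 kbar
Total = 0.2001 + 1.190 = 1.3897 kbar

1.4 kbar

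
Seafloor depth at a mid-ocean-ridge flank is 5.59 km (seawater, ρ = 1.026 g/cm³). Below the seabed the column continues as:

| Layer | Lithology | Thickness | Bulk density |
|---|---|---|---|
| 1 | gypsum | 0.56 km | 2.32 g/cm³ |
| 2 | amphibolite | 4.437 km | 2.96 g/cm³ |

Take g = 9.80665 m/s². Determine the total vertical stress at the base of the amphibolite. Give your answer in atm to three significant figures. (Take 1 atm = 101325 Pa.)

seawater: 1026 kg/m³ × 9.80665 m/s² × 5590 m = 5.624×10^7 Pa = 555.1 atm
gypsum: 2320 kg/m³ × 9.80665 m/s² × 560 m = 1.274×10^7 Pa = 125.7 atm
amphibolite: 2960 kg/m³ × 9.80665 m/s² × 4437 m = 1.288×10^8 Pa = 1271 atm
Total = 555.1 + 125.7 + 1271 = 1951.9 atm

1950 atm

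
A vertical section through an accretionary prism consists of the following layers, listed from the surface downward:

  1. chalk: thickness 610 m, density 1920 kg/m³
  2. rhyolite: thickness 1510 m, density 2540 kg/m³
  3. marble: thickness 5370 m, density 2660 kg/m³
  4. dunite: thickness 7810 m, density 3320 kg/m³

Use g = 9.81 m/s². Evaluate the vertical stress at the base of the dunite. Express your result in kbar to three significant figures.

4.44 kbar

chalk: 1920 kg/m³ × 9.81 m/s² × 610 m = 1.149×10^7 Pa = 0.1149 kbar
rhyolite: 2540 kg/m³ × 9.81 m/s² × 1510 m = 3.763×10^7 Pa = 0.3763 kbar
marble: 2660 kg/m³ × 9.81 m/s² × 5370 m = 1.401×10^8 Pa = 1.401 kbar
dunite: 3320 kg/m³ × 9.81 m/s² × 7810 m = 2.544×10^8 Pa = 2.544 kbar
Total = 0.1149 + 0.3763 + 1.401 + 2.544 = 4.4361 kbar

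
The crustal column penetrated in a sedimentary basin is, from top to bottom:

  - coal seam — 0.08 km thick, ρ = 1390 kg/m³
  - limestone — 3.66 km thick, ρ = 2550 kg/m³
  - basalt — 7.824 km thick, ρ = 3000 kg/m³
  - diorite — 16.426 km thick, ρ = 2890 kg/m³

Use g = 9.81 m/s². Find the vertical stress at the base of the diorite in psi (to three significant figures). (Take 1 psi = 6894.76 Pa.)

114000 psi

coal seam: 1390 kg/m³ × 9.81 m/s² × 80 m = 1.091×10^6 Pa = 158.2 psi
limestone: 2550 kg/m³ × 9.81 m/s² × 3660 m = 9.156×10^7 Pa = 13279 psi
basalt: 3000 kg/m³ × 9.81 m/s² × 7824 m = 2.303×10^8 Pa = 33396 psi
diorite: 2890 kg/m³ × 9.81 m/s² × 16426 m = 4.657×10^8 Pa = 67543 psi
Total = 158.2 + 13279 + 33396 + 67543 = 1.1438×10^5 psi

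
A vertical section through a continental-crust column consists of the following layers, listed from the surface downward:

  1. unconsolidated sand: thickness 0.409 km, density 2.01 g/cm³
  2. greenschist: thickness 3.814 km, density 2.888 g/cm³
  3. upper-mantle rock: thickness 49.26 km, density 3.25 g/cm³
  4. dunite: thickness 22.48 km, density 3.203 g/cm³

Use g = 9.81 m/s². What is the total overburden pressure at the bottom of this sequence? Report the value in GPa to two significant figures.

2.4 GPa

unconsolidated sand: 2010 kg/m³ × 9.81 m/s² × 409 m = 8.065×10^6 Pa = 8.065×10^-3 GPa
greenschist: 2888 kg/m³ × 9.81 m/s² × 3814 m = 1.081×10^8 Pa = 0.1081 GPa
upper-mantle rock: 3250 kg/m³ × 9.81 m/s² × 49260 m = 1.571×10^9 Pa = 1.571 GPa
dunite: 3203 kg/m³ × 9.81 m/s² × 22480 m = 7.064×10^8 Pa = 0.7064 GPa
Total = 8.065×10^-3 + 0.1081 + 1.571 + 0.7064 = 2.3930 GPa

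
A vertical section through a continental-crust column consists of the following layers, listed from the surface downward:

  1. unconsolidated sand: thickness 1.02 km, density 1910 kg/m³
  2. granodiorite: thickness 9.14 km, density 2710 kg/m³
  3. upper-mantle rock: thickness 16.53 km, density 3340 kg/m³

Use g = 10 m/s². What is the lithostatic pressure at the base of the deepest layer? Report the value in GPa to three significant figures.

0.819 GPa

unconsolidated sand: 1910 kg/m³ × 10 m/s² × 1020 m = 1.948×10^7 Pa = 0.01948 GPa
granodiorite: 2710 kg/m³ × 10 m/s² × 9140 m = 2.477×10^8 Pa = 0.2477 GPa
upper-mantle rock: 3340 kg/m³ × 10 m/s² × 16530 m = 5.521×10^8 Pa = 0.5521 GPa
Total = 0.01948 + 0.2477 + 0.5521 = 0.81928 GPa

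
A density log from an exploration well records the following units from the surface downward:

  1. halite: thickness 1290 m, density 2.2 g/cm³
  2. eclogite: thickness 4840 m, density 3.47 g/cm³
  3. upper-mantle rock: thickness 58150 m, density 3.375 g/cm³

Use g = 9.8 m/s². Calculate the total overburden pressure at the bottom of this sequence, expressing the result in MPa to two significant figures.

halite: 2200 kg/m³ × 9.8 m/s² × 1290 m = 2.781×10^7 Pa = 27.81 MPa
eclogite: 3470 kg/m³ × 9.8 m/s² × 4840 m = 1.646×10^8 Pa = 164.6 MPa
upper-mantle rock: 3375 kg/m³ × 9.8 m/s² × 58150 m = 1.923×10^9 Pa = 1923 MPa
Total = 27.81 + 164.6 + 1923 = 2115.7 MPa

2100 MPa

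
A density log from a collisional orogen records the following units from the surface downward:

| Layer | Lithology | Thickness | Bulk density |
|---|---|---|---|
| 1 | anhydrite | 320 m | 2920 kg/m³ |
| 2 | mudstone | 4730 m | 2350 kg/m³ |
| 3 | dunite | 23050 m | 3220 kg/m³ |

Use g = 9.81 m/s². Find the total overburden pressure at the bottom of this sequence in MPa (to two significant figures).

850 MPa

anhydrite: 2920 kg/m³ × 9.81 m/s² × 320 m = 9.166×10^6 Pa = 9.166 MPa
mudstone: 2350 kg/m³ × 9.81 m/s² × 4730 m = 1.090×10^8 Pa = 109.0 MPa
dunite: 3220 kg/m³ × 9.81 m/s² × 23050 m = 7.281×10^8 Pa = 728.1 MPa
Total = 9.166 + 109.0 + 728.1 = 846.32 MPa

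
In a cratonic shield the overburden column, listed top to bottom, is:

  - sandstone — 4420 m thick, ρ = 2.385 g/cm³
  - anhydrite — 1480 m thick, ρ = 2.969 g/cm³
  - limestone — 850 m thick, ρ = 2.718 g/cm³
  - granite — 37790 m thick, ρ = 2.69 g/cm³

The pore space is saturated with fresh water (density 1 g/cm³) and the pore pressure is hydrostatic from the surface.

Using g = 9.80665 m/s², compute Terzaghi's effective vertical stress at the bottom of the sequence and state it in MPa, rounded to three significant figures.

729 MPa

Overburden (lithostatic) stress σ_v:
sandstone: 2385 kg/m³ × 9.80665 m/s² × 4420 m = 1.034×10^8 Pa = 103.4 MPa
anhydrite: 2969 kg/m³ × 9.80665 m/s² × 1480 m = 4.309×10^7 Pa = 43.09 MPa
limestone: 2718 kg/m³ × 9.80665 m/s² × 850 m = 2.266×10^7 Pa = 22.66 MPa
granite: 2690 kg/m³ × 9.80665 m/s² × 37790 m = 9.969×10^8 Pa = 996.9 MPa
Total = 103.4 + 43.09 + 22.66 + 996.9 = 1166.0 MPa
Pore pressure P_p = 1000 kg/m³ × 9.80665 m/s² × 44540 m = 4.368×10^8 Pa = 436.8 MPa
Effective stress σ' = σ_v − P_p = 1166 − 436.8 = 729.23 MPa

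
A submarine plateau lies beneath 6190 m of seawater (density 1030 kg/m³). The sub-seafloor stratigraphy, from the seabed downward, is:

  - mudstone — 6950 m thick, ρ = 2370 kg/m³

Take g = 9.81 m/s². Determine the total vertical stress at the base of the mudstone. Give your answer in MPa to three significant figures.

224 MPa

seawater: 1030 kg/m³ × 9.81 m/s² × 6190 m = 6.255×10^7 Pa = 62.55 MPa
mudstone: 2370 kg/m³ × 9.81 m/s² × 6950 m = 1.616×10^8 Pa = 161.6 MPa
Total = 62.55 + 161.6 = 224.13 MPa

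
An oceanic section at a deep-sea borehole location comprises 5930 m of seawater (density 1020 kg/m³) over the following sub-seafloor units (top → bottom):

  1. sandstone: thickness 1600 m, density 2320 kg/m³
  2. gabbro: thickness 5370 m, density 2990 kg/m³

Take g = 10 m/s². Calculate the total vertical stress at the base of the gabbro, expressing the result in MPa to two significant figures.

260 MPa

seawater: 1020 kg/m³ × 10 m/s² × 5930 m = 6.049×10^7 Pa = 60.49 MPa
sandstone: 2320 kg/m³ × 10 m/s² × 1600 m = 3.712×10^7 Pa = 37.12 MPa
gabbro: 2990 kg/m³ × 10 m/s² × 5370 m = 1.606×10^8 Pa = 160.6 MPa
Total = 60.49 + 37.12 + 160.6 = 258.17 MPa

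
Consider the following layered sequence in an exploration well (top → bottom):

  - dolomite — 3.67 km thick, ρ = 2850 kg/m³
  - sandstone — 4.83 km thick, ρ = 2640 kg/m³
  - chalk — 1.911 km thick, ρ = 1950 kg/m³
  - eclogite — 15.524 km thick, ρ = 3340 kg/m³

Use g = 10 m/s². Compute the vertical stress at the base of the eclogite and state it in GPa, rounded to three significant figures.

dolomite: 2850 kg/m³ × 10 m/s² × 3670 m = 1.046×10^8 Pa = 0.1046 GPa
sandstone: 2640 kg/m³ × 10 m/s² × 4830 m = 1.275×10^8 Pa = 0.1275 GPa
chalk: 1950 kg/m³ × 10 m/s² × 1911 m = 3.726×10^7 Pa = 0.03726 GPa
eclogite: 3340 kg/m³ × 10 m/s² × 15524 m = 5.185×10^8 Pa = 0.5185 GPa
Total = 0.1046 + 0.1275 + 0.03726 + 0.5185 = 0.78787 GPa

0.788 GPa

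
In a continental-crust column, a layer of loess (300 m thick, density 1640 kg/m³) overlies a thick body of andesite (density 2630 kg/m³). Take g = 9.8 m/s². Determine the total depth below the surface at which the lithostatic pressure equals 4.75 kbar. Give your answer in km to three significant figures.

18.5 km

Pressure at base of upper layers: 1640×9.8×300 = 4.822×10^6 Pa = 0.04822 kbar
Remaining pressure to be supplied by andesite: 4.750×10^8 − 4.822×10^6 = 4.702×10^8 Pa
Additional depth in andesite = 4.702×10^8 Pa / (2630 kg/m³ × 9.8 m/s²) = 18242 m
Total depth = 300 m + 18242 m = 18542 m
= 18.542 km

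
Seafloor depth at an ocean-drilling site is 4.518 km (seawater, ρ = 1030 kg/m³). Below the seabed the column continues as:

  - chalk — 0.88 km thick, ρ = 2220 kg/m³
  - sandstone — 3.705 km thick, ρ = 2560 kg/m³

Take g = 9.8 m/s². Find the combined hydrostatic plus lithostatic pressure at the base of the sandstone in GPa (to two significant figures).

seawater: 1030 kg/m³ × 9.8 m/s² × 4518 m = 4.560×10^7 Pa = 0.04560 GPa
chalk: 2220 kg/m³ × 9.8 m/s² × 880 m = 1.915×10^7 Pa = 0.01915 GPa
sandstone: 2560 kg/m³ × 9.8 m/s² × 3705 m = 9.295×10^7 Pa = 0.09295 GPa
Total = 0.04560 + 0.01915 + 0.09295 = 0.15770 GPa

0.16 GPa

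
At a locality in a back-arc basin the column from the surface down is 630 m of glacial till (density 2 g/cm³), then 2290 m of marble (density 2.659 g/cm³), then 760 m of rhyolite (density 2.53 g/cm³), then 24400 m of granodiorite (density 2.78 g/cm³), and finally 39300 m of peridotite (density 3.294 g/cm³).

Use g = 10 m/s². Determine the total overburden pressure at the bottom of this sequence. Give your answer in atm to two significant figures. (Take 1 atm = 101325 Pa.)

glacial till: 2000 kg/m³ × 10 m/s² × 630 m = 1.260×10^7 Pa = 124.4 atm
marble: 2659 kg/m³ × 10 m/s² × 2290 m = 6.089×10^7 Pa = 600.9 atm
rhyolite: 2530 kg/m³ × 10 m/s² × 760 m = 1.923×10^7 Pa = 189.8 atm
granodiorite: 2780 kg/m³ × 10 m/s² × 24400 m = 6.783×10^8 Pa = 6694 atm
peridotite: 3294 kg/m³ × 10 m/s² × 39300 m = 1.295×10^9 Pa = 12776 atm
Total = 124.4 + 600.9 + 189.8 + 6694 + 12776 = 20386 atm

20000 atm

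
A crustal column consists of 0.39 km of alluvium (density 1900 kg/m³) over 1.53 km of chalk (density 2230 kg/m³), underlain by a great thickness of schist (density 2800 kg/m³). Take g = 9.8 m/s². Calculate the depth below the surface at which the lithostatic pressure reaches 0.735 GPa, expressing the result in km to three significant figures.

27.2 km

Pressure at base of upper layers: 1900×9.8×390 + 2230×9.8×1530 = 4.070×10^7 Pa = 0.04070 GPa
Remaining pressure to be supplied by schist: 7.350×10^8 − 4.070×10^7 = 6.943×10^8 Pa
Additional depth in schist = 6.943×10^8 Pa / (2800 kg/m³ × 9.8 m/s²) = 25303 m
Total depth = 1920 m + 25303 m = 27223 m
= 27.223 km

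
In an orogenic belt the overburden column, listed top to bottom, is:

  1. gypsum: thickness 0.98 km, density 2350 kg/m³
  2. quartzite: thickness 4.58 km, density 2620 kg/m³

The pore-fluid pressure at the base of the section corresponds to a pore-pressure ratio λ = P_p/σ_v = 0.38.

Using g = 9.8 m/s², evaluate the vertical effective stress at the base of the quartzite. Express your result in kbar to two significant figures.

0.87 kbar

Overburden (lithostatic) stress σ_v:
gypsum: 2350 kg/m³ × 9.8 m/s² × 980 m = 2.257×10^7 Pa = 22.57 MPa
quartzite: 2620 kg/m³ × 9.8 m/s² × 4580 m = 1.176×10^8 Pa = 117.6 MPa
Total = 22.57 + 117.6 = 140.17 MPa
Pore pressure P_p = λ·σ_v = 0.38 × 140.2 MPa = 53.26 MPa
Effective stress σ' = σ_v − P_p = 140.2 − 53.26 = 86.903 MPa = 0.86903 kbar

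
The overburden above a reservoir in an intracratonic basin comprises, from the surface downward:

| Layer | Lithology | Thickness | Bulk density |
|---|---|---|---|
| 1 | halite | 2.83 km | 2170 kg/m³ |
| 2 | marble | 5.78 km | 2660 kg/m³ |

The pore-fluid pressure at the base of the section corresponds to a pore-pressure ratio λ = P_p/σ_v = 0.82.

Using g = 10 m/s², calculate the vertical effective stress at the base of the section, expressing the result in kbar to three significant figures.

0.387 kbar

Overburden (lithostatic) stress σ_v:
halite: 2170 kg/m³ × 10 m/s² × 2830 m = 6.141×10^7 Pa = 61.41 MPa
marble: 2660 kg/m³ × 10 m/s² × 5780 m = 1.537×10^8 Pa = 153.7 MPa
Total = 61.41 + 153.7 = 215.16 MPa
Pore pressure P_p = λ·σ_v = 0.82 × 215.2 MPa = 176.4 MPa
Effective stress σ' = σ_v − P_p = 215.2 − 176.4 = 38.729 MPa = 0.38729 kbar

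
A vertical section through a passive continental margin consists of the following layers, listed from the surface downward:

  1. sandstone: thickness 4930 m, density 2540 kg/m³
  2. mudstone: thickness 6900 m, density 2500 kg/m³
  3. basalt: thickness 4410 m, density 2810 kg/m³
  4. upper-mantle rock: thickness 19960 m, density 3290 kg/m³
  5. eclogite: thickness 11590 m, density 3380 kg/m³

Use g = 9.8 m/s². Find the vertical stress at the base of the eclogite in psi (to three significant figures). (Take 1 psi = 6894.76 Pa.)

sandstone: 2540 kg/m³ × 9.8 m/s² × 4930 m = 1.227×10^8 Pa = 17799 psi
mudstone: 2500 kg/m³ × 9.8 m/s² × 6900 m = 1.690×10^8 Pa = 24519 psi
basalt: 2810 kg/m³ × 9.8 m/s² × 4410 m = 1.214×10^8 Pa = 17614 psi
upper-mantle rock: 3290 kg/m³ × 9.8 m/s² × 19960 m = 6.436×10^8 Pa = 93339 psi
eclogite: 3380 kg/m³ × 9.8 m/s² × 11590 m = 3.839×10^8 Pa = 55681 psi
Total = 17799 + 24519 + 17614 + 93339 + 55681 = 2.0895×10^5 psi

209000 psi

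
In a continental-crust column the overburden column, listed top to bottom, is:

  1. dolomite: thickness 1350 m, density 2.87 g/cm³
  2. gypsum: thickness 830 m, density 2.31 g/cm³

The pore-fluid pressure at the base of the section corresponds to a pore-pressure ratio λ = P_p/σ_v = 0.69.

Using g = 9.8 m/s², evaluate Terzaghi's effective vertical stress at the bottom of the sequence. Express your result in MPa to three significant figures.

17.6 MPa

Overburden (lithostatic) stress σ_v:
dolomite: 2870 kg/m³ × 9.8 m/s² × 1350 m = 3.797×10^7 Pa = 37.97 MPa
gypsum: 2310 kg/m³ × 9.8 m/s² × 830 m = 1.879×10^7 Pa = 18.79 MPa
Total = 37.97 + 18.79 = 56.760 MPa
Pore pressure P_p = λ·σ_v = 0.69 × 56.76 MPa = 39.16 MPa
Effective stress σ' = σ_v − P_p = 56.76 − 39.16 = 17.595 MPa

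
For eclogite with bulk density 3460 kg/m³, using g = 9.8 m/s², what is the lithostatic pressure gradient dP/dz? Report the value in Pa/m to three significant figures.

33900 Pa/m

dP/dz = ρg = 3460 kg/m³ × 9.8 m/s² = 33908 Pa/m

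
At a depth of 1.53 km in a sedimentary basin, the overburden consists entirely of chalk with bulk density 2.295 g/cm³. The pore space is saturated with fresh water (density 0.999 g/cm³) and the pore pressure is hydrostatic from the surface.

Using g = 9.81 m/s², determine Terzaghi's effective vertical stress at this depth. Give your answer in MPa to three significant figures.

Overburden (lithostatic) stress σ_v:
chalk: 2295 kg/m³ × 9.81 m/s² × 1530 m = 3.445×10^7 Pa = 34.45 MPa
Pore pressure P_p = 999 kg/m³ × 9.81 m/s² × 1530 m = 1.499×10^7 Pa = 14.99 MPa
Effective stress σ' = σ_v − P_p = 34.45 − 14.99 = 19.452 MPa

19.5 MPa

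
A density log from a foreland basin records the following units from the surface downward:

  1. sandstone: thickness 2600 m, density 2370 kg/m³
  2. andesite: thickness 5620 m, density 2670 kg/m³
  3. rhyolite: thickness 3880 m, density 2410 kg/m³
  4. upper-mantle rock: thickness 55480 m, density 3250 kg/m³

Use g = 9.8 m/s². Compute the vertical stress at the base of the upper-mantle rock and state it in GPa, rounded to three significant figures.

sandstone: 2370 kg/m³ × 9.8 m/s² × 2600 m = 6.039×10^7 Pa = 0.06039 GPa
andesite: 2670 kg/m³ × 9.8 m/s² × 5620 m = 1.471×10^8 Pa = 0.1471 GPa
rhyolite: 2410 kg/m³ × 9.8 m/s² × 3880 m = 9.164×10^7 Pa = 0.09164 GPa
upper-mantle rock: 3250 kg/m³ × 9.8 m/s² × 55480 m = 1.767×10^9 Pa = 1.767 GPa
Total = 0.06039 + 0.1471 + 0.09164 + 1.767 = 2.0661 GPa

2.07 GPa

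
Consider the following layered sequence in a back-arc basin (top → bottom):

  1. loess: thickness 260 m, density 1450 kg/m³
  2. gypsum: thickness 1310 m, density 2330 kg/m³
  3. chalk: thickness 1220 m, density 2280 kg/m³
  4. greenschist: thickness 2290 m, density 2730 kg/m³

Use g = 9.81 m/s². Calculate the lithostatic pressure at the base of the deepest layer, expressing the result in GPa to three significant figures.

loess: 1450 kg/m³ × 9.81 m/s² × 260 m = 3.698×10^6 Pa = 3.698×10^-3 GPa
gypsum: 2330 kg/m³ × 9.81 m/s² × 1310 m = 2.994×10^7 Pa = 0.02994 GPa
chalk: 2280 kg/m³ × 9.81 m/s² × 1220 m = 2.729×10^7 Pa = 0.02729 GPa
greenschist: 2730 kg/m³ × 9.81 m/s² × 2290 m = 6.133×10^7 Pa = 0.06133 GPa
Total = 3.698×10^-3 + 0.02994 + 0.02729 + 0.06133 = 0.12226 GPa

0.122 GPa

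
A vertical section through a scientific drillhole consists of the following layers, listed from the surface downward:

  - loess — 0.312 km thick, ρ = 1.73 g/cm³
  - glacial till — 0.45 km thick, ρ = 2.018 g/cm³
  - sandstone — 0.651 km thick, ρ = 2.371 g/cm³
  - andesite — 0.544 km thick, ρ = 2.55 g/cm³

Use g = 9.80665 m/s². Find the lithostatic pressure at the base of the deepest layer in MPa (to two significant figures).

loess: 1730 kg/m³ × 9.80665 m/s² × 312 m = 5.293×10^6 Pa = 5.293 MPa
glacial till: 2018 kg/m³ × 9.80665 m/s² × 450 m = 8.905×10^6 Pa = 8.905 MPa
sandstone: 2371 kg/m³ × 9.80665 m/s² × 651 m = 1.514×10^7 Pa = 15.14 MPa
andesite: 2550 kg/m³ × 9.80665 m/s² × 544 m = 1.360×10^7 Pa = 13.60 MPa
Total = 5.293 + 8.905 + 15.14 + 13.60 = 42.939 MPa

43 MPa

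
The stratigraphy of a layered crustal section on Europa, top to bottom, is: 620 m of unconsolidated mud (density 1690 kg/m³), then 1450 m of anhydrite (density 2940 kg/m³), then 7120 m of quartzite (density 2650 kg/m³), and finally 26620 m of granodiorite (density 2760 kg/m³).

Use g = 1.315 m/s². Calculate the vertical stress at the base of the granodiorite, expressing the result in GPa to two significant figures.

0.13 GPa

unconsolidated mud: 1690 kg/m³ × 1.315 m/s² × 620 m = 1.378×10^6 Pa = 1.378×10^-3 GPa
anhydrite: 2940 kg/m³ × 1.315 m/s² × 1450 m = 5.606×10^6 Pa = 5.606×10^-3 GPa
quartzite: 2650 kg/m³ × 1.315 m/s² × 7120 m = 2.481×10^7 Pa = 0.02481 GPa
granodiorite: 2760 kg/m³ × 1.315 m/s² × 26620 m = 9.661×10^7 Pa = 0.09661 GPa
Total = 1.378×10^-3 + 5.606×10^-3 + 0.02481 + 0.09661 = 0.12841 GPa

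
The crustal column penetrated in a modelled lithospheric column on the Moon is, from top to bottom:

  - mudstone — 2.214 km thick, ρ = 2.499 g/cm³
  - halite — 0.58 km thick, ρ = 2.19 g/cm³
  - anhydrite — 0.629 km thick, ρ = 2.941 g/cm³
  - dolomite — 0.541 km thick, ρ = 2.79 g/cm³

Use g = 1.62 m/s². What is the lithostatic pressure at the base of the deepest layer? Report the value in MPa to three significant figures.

mudstone: 2499 kg/m³ × 1.62 m/s² × 2214 m = 8.963×10^6 Pa = 8.963 MPa
halite: 2190 kg/m³ × 1.62 m/s² × 580 m = 2.058×10^6 Pa = 2.058 MPa
anhydrite: 2941 kg/m³ × 1.62 m/s² × 629 m = 2.997×10^6 Pa = 2.997 MPa
dolomite: 2790 kg/m³ × 1.62 m/s² × 541 m = 2.445×10^6 Pa = 2.445 MPa
Total = 8.963 + 2.058 + 2.997 + 2.445 = 16.463 MPa

16.5 MPa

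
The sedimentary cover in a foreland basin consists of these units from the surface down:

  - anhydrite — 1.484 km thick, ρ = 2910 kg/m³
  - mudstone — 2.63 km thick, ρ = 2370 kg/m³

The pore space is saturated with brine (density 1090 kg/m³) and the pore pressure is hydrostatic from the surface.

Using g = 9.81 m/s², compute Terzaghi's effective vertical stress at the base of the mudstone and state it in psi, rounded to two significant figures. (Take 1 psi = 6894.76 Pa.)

8600 psi

Overburden (lithostatic) stress σ_v:
anhydrite: 2910 kg/m³ × 9.81 m/s² × 1484 m = 4.236×10^7 Pa = 42.36 MPa
mudstone: 2370 kg/m³ × 9.81 m/s² × 2630 m = 6.115×10^7 Pa = 61.15 MPa
Total = 42.36 + 61.15 = 103.51 MPa
Pore pressure P_p = 1090 kg/m³ × 9.81 m/s² × 4114 m = 4.399×10^7 Pa = 43.99 MPa
Effective stress σ' = σ_v − P_p = 103.5 − 43.99 = 59.520 MPa = 8632.6 psi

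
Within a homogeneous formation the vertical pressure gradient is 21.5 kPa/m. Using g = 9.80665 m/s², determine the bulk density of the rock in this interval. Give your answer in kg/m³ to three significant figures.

ρ = (dP/dz)/g = 21.5 kPa/m / 9.80665 m/s² = 21500 Pa/m / 9.80665 m/s² = 2192.4 kg/m³

2190 kg/m³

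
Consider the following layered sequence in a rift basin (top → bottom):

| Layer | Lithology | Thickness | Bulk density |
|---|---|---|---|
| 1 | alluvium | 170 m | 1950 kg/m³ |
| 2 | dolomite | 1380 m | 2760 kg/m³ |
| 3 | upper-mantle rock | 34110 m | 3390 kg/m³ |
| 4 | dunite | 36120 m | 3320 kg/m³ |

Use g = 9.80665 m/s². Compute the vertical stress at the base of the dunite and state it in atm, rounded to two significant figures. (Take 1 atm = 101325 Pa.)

alluvium: 1950 kg/m³ × 9.80665 m/s² × 170 m = 3.251×10^6 Pa = 32.08 atm
dolomite: 2760 kg/m³ × 9.80665 m/s² × 1380 m = 3.735×10^7 Pa = 368.6 atm
upper-mantle rock: 3390 kg/m³ × 9.80665 m/s² × 34110 m = 1.134×10^9 Pa = 11191 atm
dunite: 3320 kg/m³ × 9.80665 m/s² × 36120 m = 1.176×10^9 Pa = 11606 atm
Total = 32.08 + 368.6 + 11191 + 11606 = 23198 atm

23000 atm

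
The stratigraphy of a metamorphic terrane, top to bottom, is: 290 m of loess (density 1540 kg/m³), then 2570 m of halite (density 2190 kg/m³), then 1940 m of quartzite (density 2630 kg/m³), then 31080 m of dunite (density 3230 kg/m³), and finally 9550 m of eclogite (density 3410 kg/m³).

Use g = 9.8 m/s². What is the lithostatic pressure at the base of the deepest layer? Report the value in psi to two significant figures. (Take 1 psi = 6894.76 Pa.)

200000 psi

loess: 1540 kg/m³ × 9.8 m/s² × 290 m = 4.377×10^6 Pa = 634.8 psi
halite: 2190 kg/m³ × 9.8 m/s² × 2570 m = 5.516×10^7 Pa = 8000 psi
quartzite: 2630 kg/m³ × 9.8 m/s² × 1940 m = 5.000×10^7 Pa = 7252 psi
dunite: 3230 kg/m³ × 9.8 m/s² × 31080 m = 9.838×10^8 Pa = 1.427×10^5 psi
eclogite: 3410 kg/m³ × 9.8 m/s² × 9550 m = 3.191×10^8 Pa = 46288 psi
Total = 634.8 + 8000 + 7252 + 1.427×10^5 + 46288 = 2.0486×10^5 psi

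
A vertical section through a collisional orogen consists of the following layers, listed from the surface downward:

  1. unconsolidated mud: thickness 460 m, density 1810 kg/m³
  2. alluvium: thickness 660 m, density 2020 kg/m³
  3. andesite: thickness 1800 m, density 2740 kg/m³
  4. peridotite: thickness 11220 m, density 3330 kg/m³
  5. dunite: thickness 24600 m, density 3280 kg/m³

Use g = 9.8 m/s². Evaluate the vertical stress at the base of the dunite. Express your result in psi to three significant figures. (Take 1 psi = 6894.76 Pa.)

unconsolidated mud: 1810 kg/m³ × 9.8 m/s² × 460 m = 8.159×10^6 Pa = 1183 psi
alluvium: 2020 kg/m³ × 9.8 m/s² × 660 m = 1.307×10^7 Pa = 1895 psi
andesite: 2740 kg/m³ × 9.8 m/s² × 1800 m = 4.833×10^7 Pa = 7010 psi
peridotite: 3330 kg/m³ × 9.8 m/s² × 11220 m = 3.662×10^8 Pa = 53106 psi
dunite: 3280 kg/m³ × 9.8 m/s² × 24600 m = 7.907×10^8 Pa = 1.147×10^5 psi
Total = 1183 + 1895 + 7010 + 53106 + 1.147×10^5 = 1.7788×10^5 psi

178000 psi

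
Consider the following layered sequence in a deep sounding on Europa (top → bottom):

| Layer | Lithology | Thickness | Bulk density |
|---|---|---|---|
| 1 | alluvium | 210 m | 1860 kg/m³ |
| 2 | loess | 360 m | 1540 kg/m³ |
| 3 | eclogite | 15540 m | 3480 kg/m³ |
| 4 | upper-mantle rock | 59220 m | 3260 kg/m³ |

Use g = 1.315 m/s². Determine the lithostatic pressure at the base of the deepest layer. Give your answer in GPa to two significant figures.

0.33 GPa

alluvium: 1860 kg/m³ × 1.315 m/s² × 210 m = 5.136×10^5 Pa = 5.136×10^-4 GPa
loess: 1540 kg/m³ × 1.315 m/s² × 360 m = 7.290×10^5 Pa = 7.290×10^-4 GPa
eclogite: 3480 kg/m³ × 1.315 m/s² × 15540 m = 7.111×10^7 Pa = 0.07111 GPa
upper-mantle rock: 3260 kg/m³ × 1.315 m/s² × 59220 m = 2.539×10^8 Pa = 0.2539 GPa
Total = 5.136×10^-4 + 7.290×10^-4 + 0.07111 + 0.2539 = 0.32623 GPa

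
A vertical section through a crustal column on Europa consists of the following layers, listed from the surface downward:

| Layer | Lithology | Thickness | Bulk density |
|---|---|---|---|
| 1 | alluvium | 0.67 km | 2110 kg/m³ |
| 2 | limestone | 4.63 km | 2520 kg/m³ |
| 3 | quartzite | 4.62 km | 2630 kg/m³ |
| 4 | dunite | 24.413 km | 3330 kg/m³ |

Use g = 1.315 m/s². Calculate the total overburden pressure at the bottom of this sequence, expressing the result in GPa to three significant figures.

alluvium: 2110 kg/m³ × 1.315 m/s² × 670 m = 1.859×10^6 Pa = 1.859×10^-3 GPa
limestone: 2520 kg/m³ × 1.315 m/s² × 4630 m = 1.534×10^7 Pa = 0.01534 GPa
quartzite: 2630 kg/m³ × 1.315 m/s² × 4620 m = 1.598×10^7 Pa = 0.01598 GPa
dunite: 3330 kg/m³ × 1.315 m/s² × 24413 m = 1.069×10^8 Pa = 0.1069 GPa
Total = 1.859×10^-3 + 0.01534 + 0.01598 + 0.1069 = 0.14008 GPa

0.140 GPa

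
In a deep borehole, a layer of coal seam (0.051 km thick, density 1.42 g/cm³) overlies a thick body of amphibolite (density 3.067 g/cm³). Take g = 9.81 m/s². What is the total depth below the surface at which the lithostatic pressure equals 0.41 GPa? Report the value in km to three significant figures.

Pressure at base of upper layers: 1420×9.81×51 = 7.104×10^5 Pa = 7.104×10^-4 GPa
Remaining pressure to be supplied by amphibolite: 4.100×10^8 − 7.104×10^5 = 4.093×10^8 Pa
Additional depth in amphibolite = 4.093×10^8 Pa / (3067 kg/m³ × 9.81 m/s²) = 13603 m
Total depth = 51 m + 13603 m = 13654 m
= 13.654 km

13.7 km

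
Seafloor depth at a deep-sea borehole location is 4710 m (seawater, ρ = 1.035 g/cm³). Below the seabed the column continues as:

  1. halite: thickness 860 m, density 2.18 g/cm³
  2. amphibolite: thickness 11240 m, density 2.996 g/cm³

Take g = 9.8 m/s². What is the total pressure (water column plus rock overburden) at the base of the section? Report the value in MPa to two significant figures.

400 MPa

seawater: 1035 kg/m³ × 9.8 m/s² × 4710 m = 4.777×10^7 Pa = 47.77 MPa
halite: 2180 kg/m³ × 9.8 m/s² × 860 m = 1.837×10^7 Pa = 18.37 MPa
amphibolite: 2996 kg/m³ × 9.8 m/s² × 11240 m = 3.300×10^8 Pa = 330.0 MPa
Total = 47.77 + 18.37 + 330.0 = 396.16 MPa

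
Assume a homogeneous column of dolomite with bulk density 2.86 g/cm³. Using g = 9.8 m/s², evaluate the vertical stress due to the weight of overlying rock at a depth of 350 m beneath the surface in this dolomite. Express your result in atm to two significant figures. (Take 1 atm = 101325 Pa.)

dolomite: 2860 kg/m³ × 9.8 m/s² × 350 m = 9.810×10^6 Pa = 96.82 atm

97 atm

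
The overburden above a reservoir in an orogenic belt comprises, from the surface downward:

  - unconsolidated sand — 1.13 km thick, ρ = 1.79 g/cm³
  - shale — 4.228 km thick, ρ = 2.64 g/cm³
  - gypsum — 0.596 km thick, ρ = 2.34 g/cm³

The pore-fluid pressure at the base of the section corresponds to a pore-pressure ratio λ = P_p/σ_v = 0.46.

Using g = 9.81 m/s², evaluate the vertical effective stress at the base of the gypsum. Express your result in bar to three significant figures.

772 bar

Overburden (lithostatic) stress σ_v:
unconsolidated sand: 1790 kg/m³ × 9.81 m/s² × 1130 m = 1.984×10^7 Pa = 19.84 MPa
shale: 2640 kg/m³ × 9.81 m/s² × 4228 m = 1.095×10^8 Pa = 109.5 MPa
gypsum: 2340 kg/m³ × 9.81 m/s² × 596 m = 1.368×10^7 Pa = 13.68 MPa
Total = 19.84 + 109.5 + 13.68 = 143.02 MPa
Pore pressure P_p = λ·σ_v = 0.46 × 143.0 MPa = 65.79 MPa
Effective stress σ' = σ_v − P_p = 143.0 − 65.79 = 77.232 MPa = 772.32 bar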